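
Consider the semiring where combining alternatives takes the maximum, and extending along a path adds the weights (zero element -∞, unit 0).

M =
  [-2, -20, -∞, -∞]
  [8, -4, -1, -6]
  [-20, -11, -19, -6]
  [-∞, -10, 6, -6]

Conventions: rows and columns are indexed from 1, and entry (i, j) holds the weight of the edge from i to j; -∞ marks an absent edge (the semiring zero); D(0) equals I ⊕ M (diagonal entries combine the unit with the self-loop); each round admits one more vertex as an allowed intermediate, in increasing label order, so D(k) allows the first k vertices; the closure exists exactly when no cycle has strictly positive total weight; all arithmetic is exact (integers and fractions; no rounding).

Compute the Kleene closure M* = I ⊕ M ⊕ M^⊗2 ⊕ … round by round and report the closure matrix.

D(0):
  [0, -20, -∞, -∞]
  [8, 0, -1, -6]
  [-20, -11, 0, -6]
  [-∞, -10, 6, 0]
D(1):
  [0, -20, -∞, -∞]
  [8, 0, -1, -6]
  [-20, -11, 0, -6]
  [-∞, -10, 6, 0]
D(2):
  [0, -20, -21, -26]
  [8, 0, -1, -6]
  [-3, -11, 0, -6]
  [-2, -10, 6, 0]
D(3):
  [0, -20, -21, -26]
  [8, 0, -1, -6]
  [-3, -11, 0, -6]
  [3, -5, 6, 0]
D(4):
  [0, -20, -20, -26]
  [8, 0, 0, -6]
  [-3, -11, 0, -6]
  [3, -5, 6, 0]
Answer: M* = [[0, -20, -20, -26], [8, 0, 0, -6], [-3, -11, 0, -6], [3, -5, 6, 0]]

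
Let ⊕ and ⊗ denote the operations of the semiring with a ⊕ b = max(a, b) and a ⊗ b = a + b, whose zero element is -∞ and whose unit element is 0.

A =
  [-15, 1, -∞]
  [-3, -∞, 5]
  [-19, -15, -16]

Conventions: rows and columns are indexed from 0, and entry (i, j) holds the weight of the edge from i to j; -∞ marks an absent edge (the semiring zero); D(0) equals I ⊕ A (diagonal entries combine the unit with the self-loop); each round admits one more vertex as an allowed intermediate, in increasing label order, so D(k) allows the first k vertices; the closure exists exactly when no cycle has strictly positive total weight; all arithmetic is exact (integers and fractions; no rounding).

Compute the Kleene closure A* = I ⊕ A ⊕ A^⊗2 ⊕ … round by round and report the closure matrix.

D(0):
  [0, 1, -∞]
  [-3, 0, 5]
  [-19, -15, 0]
D(1):
  [0, 1, -∞]
  [-3, 0, 5]
  [-19, -15, 0]
D(2):
  [0, 1, 6]
  [-3, 0, 5]
  [-18, -15, 0]
D(3):
  [0, 1, 6]
  [-3, 0, 5]
  [-18, -15, 0]
Answer: A* = [[0, 1, 6], [-3, 0, 5], [-18, -15, 0]]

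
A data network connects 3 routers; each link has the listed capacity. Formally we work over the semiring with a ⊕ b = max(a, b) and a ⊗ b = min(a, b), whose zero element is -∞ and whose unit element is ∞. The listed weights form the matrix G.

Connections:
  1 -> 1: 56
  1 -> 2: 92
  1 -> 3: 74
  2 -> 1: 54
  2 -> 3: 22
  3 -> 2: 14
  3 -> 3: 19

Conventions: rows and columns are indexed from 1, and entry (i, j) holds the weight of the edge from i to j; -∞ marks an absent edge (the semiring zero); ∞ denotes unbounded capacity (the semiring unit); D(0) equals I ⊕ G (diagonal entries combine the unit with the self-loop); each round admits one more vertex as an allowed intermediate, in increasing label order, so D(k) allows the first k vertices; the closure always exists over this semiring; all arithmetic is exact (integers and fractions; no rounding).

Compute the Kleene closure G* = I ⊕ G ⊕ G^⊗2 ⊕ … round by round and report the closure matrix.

D(0):
  [∞, 92, 74]
  [54, ∞, 22]
  [-∞, 14, ∞]
D(1):
  [∞, 92, 74]
  [54, ∞, 54]
  [-∞, 14, ∞]
D(2):
  [∞, 92, 74]
  [54, ∞, 54]
  [14, 14, ∞]
D(3):
  [∞, 92, 74]
  [54, ∞, 54]
  [14, 14, ∞]
Answer: G* = [[∞, 92, 74], [54, ∞, 54], [14, 14, ∞]]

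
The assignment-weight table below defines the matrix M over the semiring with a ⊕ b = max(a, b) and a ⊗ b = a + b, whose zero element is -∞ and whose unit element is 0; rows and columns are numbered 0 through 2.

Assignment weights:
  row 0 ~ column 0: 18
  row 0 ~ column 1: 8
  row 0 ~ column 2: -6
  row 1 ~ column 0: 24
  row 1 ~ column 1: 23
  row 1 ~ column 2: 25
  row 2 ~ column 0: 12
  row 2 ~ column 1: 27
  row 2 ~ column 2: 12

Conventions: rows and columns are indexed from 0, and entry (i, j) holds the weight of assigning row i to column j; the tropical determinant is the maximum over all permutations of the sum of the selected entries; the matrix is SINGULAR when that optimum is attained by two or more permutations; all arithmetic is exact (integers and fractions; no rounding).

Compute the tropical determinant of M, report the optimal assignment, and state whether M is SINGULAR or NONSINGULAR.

σ = (0, 1, 2): 18 + 23 + 12 = 53
σ = (0, 2, 1): 18 + 25 + 27 = 70
σ = (1, 0, 2): 8 + 24 + 12 = 44
σ = (1, 2, 0): 8 + 25 + 12 = 45
σ = (2, 0, 1): (-6) + 24 + 27 = 45
σ = (2, 1, 0): (-6) + 23 + 12 = 29
Optimal value attained by: σ = (0, 2, 1).
Answer: det⊕(M) = 70; verdict: NONSINGULAR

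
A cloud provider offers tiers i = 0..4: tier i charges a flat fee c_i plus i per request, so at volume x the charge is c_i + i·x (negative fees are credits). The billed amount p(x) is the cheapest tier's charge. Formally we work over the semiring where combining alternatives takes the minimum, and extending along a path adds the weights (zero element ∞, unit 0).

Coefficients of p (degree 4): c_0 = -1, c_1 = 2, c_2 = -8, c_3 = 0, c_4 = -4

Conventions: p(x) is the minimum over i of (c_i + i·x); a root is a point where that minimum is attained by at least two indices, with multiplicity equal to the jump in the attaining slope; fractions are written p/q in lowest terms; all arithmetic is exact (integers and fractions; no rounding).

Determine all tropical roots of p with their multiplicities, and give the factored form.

hull edge (i=0, c=-1) to (i=2, c=-8): slope -7/2, span 2
hull edge (i=2, c=-8) to (i=4, c=-4): slope 2, span 2
Factored form: p(x) = -4 ⊗ (x ⊕ (-2)) ⊗ (x ⊕ (-2)) ⊗ (x ⊕ 7/2) ⊗ (x ⊕ 7/2)
Answer: roots = -2 (mult 2), 7/2 (mult 2)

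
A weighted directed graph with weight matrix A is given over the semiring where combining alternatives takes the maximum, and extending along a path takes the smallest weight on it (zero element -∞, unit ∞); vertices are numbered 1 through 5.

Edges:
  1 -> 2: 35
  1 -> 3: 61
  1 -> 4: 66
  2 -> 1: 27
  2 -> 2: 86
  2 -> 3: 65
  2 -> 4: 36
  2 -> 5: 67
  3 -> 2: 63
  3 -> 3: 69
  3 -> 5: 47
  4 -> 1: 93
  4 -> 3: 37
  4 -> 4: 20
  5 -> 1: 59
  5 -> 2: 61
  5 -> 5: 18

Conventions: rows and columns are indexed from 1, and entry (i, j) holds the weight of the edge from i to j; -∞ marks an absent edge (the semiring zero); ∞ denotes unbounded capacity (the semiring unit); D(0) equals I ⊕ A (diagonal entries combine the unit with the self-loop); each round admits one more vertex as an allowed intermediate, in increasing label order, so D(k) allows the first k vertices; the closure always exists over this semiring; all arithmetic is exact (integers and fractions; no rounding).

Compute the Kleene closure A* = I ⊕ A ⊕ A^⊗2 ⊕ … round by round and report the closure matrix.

D(0):
  [∞, 35, 61, 66, -∞]
  [27, ∞, 65, 36, 67]
  [-∞, 63, ∞, -∞, 47]
  [93, -∞, 37, ∞, -∞]
  [59, 61, -∞, -∞, ∞]
D(1):
  [∞, 35, 61, 66, -∞]
  [27, ∞, 65, 36, 67]
  [-∞, 63, ∞, -∞, 47]
  [93, 35, 61, ∞, -∞]
  [59, 61, 59, 59, ∞]
D(2):
  [∞, 35, 61, 66, 35]
  [27, ∞, 65, 36, 67]
  [27, 63, ∞, 36, 63]
  [93, 35, 61, ∞, 35]
  [59, 61, 61, 59, ∞]
D(3):
  [∞, 61, 61, 66, 61]
  [27, ∞, 65, 36, 67]
  [27, 63, ∞, 36, 63]
  [93, 61, 61, ∞, 61]
  [59, 61, 61, 59, ∞]
D(4):
  [∞, 61, 61, 66, 61]
  [36, ∞, 65, 36, 67]
  [36, 63, ∞, 36, 63]
  [93, 61, 61, ∞, 61]
  [59, 61, 61, 59, ∞]
D(5):
  [∞, 61, 61, 66, 61]
  [59, ∞, 65, 59, 67]
  [59, 63, ∞, 59, 63]
  [93, 61, 61, ∞, 61]
  [59, 61, 61, 59, ∞]
Answer: A* = [[∞, 61, 61, 66, 61], [59, ∞, 65, 59, 67], [59, 63, ∞, 59, 63], [93, 61, 61, ∞, 61], [59, 61, 61, 59, ∞]]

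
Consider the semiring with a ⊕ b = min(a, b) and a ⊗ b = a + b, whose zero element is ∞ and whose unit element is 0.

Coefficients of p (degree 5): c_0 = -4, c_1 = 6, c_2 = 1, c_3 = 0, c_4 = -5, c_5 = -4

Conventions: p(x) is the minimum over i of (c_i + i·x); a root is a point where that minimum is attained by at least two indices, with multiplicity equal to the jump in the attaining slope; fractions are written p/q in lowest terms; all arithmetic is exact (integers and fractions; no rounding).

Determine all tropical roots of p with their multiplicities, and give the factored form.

hull edge (i=0, c=-4) to (i=4, c=-5): slope -1/4, span 4
hull edge (i=4, c=-5) to (i=5, c=-4): slope 1, span 1
Factored form: p(x) = -4 ⊗ (x ⊕ (-1)) ⊗ (x ⊕ 1/4) ⊗ (x ⊕ 1/4) ⊗ (x ⊕ 1/4) ⊗ (x ⊕ 1/4)
Answer: roots = -1 (mult 1), 1/4 (mult 4)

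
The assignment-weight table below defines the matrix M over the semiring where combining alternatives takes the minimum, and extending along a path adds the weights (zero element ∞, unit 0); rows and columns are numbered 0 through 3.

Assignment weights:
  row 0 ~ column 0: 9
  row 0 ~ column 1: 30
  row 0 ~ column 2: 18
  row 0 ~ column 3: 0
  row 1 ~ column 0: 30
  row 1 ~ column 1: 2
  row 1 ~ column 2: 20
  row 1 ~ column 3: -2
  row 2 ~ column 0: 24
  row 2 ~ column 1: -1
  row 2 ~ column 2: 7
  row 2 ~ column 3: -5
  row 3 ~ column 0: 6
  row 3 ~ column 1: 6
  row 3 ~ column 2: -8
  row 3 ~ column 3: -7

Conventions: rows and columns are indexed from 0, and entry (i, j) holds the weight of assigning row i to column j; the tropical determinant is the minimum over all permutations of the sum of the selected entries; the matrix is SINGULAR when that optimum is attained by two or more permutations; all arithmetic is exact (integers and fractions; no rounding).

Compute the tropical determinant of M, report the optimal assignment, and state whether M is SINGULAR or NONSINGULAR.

σ = (0, 1, 2, 3): 9 + 2 + 7 + (-7) = 11
σ = (0, 1, 3, 2): 9 + 2 + (-5) + (-8) = -2
σ = (0, 2, 1, 3): 9 + 20 + (-1) + (-7) = 21
σ = (0, 2, 3, 1): 9 + 20 + (-5) + 6 = 30
σ = (0, 3, 1, 2): 9 + (-2) + (-1) + (-8) = -2
σ = (0, 3, 2, 1): 9 + (-2) + 7 + 6 = 20
σ = (1, 0, 2, 3): 30 + 30 + 7 + (-7) = 60
σ = (1, 0, 3, 2): 30 + 30 + (-5) + (-8) = 47
σ = (1, 2, 0, 3): 30 + 20 + 24 + (-7) = 67
σ = (1, 2, 3, 0): 30 + 20 + (-5) + 6 = 51
σ = (1, 3, 0, 2): 30 + (-2) + 24 + (-8) = 44
σ = (1, 3, 2, 0): 30 + (-2) + 7 + 6 = 41
σ = (2, 0, 1, 3): 18 + 30 + (-1) + (-7) = 40
σ = (2, 0, 3, 1): 18 + 30 + (-5) + 6 = 49
σ = (2, 1, 0, 3): 18 + 2 + 24 + (-7) = 37
σ = (2, 1, 3, 0): 18 + 2 + (-5) + 6 = 21
σ = (2, 3, 0, 1): 18 + (-2) + 24 + 6 = 46
σ = (2, 3, 1, 0): 18 + (-2) + (-1) + 6 = 21
σ = (3, 0, 1, 2): 0 + 30 + (-1) + (-8) = 21
σ = (3, 0, 2, 1): 0 + 30 + 7 + 6 = 43
σ = (3, 1, 0, 2): 0 + 2 + 24 + (-8) = 18
σ = (3, 1, 2, 0): 0 + 2 + 7 + 6 = 15
σ = (3, 2, 0, 1): 0 + 20 + 24 + 6 = 50
σ = (3, 2, 1, 0): 0 + 20 + (-1) + 6 = 25
Optimal value attained by: σ = (0, 1, 3, 2).
Answer: det⊕(M) = -2; verdict: SINGULAR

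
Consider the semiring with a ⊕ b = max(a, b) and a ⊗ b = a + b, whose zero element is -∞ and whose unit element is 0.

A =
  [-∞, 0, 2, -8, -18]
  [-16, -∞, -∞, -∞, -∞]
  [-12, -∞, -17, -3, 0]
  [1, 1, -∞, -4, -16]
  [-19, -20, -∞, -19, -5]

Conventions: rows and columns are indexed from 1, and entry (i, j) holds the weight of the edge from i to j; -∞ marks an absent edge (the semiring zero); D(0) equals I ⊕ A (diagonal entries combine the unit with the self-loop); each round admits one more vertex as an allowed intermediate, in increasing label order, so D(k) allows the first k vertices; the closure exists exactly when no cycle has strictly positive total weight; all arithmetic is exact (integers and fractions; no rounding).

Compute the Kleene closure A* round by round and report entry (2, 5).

D(0):
  [0, 0, 2, -8, -18]
  [-16, 0, -∞, -∞, -∞]
  [-12, -∞, 0, -3, 0]
  [1, 1, -∞, 0, -16]
  [-19, -20, -∞, -19, 0]
D(1):
  [0, 0, 2, -8, -18]
  [-16, 0, -14, -24, -34]
  [-12, -12, 0, -3, 0]
  [1, 1, 3, 0, -16]
  [-19, -19, -17, -19, 0]
D(2):
  [0, 0, 2, -8, -18]
  [-16, 0, -14, -24, -34]
  [-12, -12, 0, -3, 0]
  [1, 1, 3, 0, -16]
  [-19, -19, -17, -19, 0]
D(3):
  [0, 0, 2, -1, 2]
  [-16, 0, -14, -17, -14]
  [-12, -12, 0, -3, 0]
  [1, 1, 3, 0, 3]
  [-19, -19, -17, -19, 0]
D(4):
  [0, 0, 2, -1, 2]
  [-16, 0, -14, -17, -14]
  [-2, -2, 0, -3, 0]
  [1, 1, 3, 0, 3]
  [-18, -18, -16, -19, 0]
D(5):
  [0, 0, 2, -1, 2]
  [-16, 0, -14, -17, -14]
  [-2, -2, 0, -3, 0]
  [1, 1, 3, 0, 3]
  [-18, -18, -16, -19, 0]
Answer: A*[2][5] = -14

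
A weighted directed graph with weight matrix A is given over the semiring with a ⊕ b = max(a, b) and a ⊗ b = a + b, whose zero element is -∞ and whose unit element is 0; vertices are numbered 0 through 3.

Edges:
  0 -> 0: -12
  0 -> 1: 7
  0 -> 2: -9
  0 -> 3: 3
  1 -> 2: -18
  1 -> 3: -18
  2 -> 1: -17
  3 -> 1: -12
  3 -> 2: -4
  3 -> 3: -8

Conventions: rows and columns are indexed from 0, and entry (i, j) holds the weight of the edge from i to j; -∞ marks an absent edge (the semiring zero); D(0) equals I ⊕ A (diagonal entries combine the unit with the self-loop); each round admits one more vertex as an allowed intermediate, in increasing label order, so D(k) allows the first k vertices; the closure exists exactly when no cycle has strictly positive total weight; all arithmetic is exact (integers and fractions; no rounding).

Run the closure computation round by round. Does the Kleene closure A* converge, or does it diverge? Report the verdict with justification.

D(0):
  [0, 7, -9, 3]
  [-∞, 0, -18, -18]
  [-∞, -17, 0, -∞]
  [-∞, -12, -4, 0]
D(1):
  [0, 7, -9, 3]
  [-∞, 0, -18, -18]
  [-∞, -17, 0, -∞]
  [-∞, -12, -4, 0]
D(2):
  [0, 7, -9, 3]
  [-∞, 0, -18, -18]
  [-∞, -17, 0, -35]
  [-∞, -12, -4, 0]
D(3):
  [0, 7, -9, 3]
  [-∞, 0, -18, -18]
  [-∞, -17, 0, -35]
  [-∞, -12, -4, 0]
D(4):
  [0, 7, -1, 3]
  [-∞, 0, -18, -18]
  [-∞, -17, 0, -35]
  [-∞, -12, -4, 0]
Key observation: every diagonal entry stays at the unit through all rounds, so no improving cycle exists.
Answer: CONVERGES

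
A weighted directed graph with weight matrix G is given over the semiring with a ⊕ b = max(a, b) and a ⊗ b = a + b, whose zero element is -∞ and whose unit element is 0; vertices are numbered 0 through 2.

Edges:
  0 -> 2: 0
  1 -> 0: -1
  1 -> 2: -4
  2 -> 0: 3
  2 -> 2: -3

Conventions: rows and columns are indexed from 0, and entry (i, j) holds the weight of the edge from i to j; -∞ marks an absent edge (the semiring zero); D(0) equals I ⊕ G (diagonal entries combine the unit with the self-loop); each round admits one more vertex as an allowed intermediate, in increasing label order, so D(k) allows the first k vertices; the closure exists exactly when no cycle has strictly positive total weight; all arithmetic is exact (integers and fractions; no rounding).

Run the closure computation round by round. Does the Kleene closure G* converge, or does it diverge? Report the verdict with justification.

D(0):
  [0, -∞, 0]
  [-1, 0, -4]
  [3, -∞, 0]
Detection: at round 1, diagonal entry (2, 2) turns strictly positive.
Key observation: the cycle 2->0->2 has total weight 3 + 0, which is strictly positive.
Answer: DIVERGES — positive cycle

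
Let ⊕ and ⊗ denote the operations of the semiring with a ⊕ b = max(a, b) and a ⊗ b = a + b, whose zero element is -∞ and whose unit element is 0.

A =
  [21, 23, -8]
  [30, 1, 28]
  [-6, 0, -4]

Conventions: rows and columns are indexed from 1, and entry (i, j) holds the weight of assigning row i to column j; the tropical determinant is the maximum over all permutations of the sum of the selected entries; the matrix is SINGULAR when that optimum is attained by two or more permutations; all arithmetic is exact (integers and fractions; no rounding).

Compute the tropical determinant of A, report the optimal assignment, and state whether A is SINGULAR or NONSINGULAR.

σ = (1, 2, 3): 21 + 1 + (-4) = 18
σ = (1, 3, 2): 21 + 28 + 0 = 49
σ = (2, 1, 3): 23 + 30 + (-4) = 49
σ = (2, 3, 1): 23 + 28 + (-6) = 45
σ = (3, 1, 2): (-8) + 30 + 0 = 22
σ = (3, 2, 1): (-8) + 1 + (-6) = -13
Optimal value attained by: σ = (1, 3, 2).
Answer: det⊕(A) = 49; verdict: SINGULAR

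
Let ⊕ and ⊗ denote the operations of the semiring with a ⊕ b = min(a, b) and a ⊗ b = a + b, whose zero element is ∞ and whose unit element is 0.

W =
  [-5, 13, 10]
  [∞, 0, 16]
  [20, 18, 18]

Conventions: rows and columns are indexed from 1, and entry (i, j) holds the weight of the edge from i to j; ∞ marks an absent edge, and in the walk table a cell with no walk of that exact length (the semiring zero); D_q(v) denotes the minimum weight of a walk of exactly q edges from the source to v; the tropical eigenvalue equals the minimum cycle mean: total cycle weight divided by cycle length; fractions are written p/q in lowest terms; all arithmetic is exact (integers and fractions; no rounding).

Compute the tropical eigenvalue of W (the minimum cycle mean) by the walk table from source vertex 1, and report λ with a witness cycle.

q=0: [0, ∞, ∞]
q=1: [-5, 13, 10]
q=2: [-10, 8, 5]
q=3: [-15, 3, 0]
Optimal cycle mean attained by: cycle 1->1, total (-5), length 1.
Answer: λ = -5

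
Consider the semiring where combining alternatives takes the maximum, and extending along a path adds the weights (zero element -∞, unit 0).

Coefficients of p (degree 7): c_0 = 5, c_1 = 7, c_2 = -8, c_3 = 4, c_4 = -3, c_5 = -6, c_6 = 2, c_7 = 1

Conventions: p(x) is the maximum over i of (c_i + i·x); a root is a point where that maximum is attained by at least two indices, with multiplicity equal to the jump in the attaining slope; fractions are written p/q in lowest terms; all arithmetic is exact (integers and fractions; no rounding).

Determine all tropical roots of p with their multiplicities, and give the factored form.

hull edge (i=0, c=5) to (i=1, c=7): slope 2, span 1
hull edge (i=1, c=7) to (i=7, c=1): slope -1, span 6
Factored form: p(x) = 1 ⊗ (x ⊕ (-2)) ⊗ (x ⊕ 1) ⊗ (x ⊕ 1) ⊗ (x ⊕ 1) ⊗ (x ⊕ 1) ⊗ (x ⊕ 1) ⊗ (x ⊕ 1)
Answer: roots = -2 (mult 1), 1 (mult 6)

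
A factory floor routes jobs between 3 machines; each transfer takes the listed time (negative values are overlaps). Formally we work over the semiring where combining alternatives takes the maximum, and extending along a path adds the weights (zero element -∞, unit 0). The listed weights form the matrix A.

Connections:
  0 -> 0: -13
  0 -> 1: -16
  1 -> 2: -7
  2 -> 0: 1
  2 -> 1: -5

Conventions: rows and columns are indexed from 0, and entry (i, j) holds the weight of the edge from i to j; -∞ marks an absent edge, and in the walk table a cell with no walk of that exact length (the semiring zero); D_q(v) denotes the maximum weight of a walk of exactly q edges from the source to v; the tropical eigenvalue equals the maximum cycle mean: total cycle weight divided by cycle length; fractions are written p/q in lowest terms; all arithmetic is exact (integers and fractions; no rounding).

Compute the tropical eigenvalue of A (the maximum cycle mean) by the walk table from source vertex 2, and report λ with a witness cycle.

q=0: [-∞, -∞, 0]
q=1: [1, -5, -∞]
q=2: [-12, -15, -12]
q=3: [-11, -17, -22]
Optimal cycle mean attained by: cycle 1->2->1, total (-7) + (-5), length 2.
Answer: λ = -6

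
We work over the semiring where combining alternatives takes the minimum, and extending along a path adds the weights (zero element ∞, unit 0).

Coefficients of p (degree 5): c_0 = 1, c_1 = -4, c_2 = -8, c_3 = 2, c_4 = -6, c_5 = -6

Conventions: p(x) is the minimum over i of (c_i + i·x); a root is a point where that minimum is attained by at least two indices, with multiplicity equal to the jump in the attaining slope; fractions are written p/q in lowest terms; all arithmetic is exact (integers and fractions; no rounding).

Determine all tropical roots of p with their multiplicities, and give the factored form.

hull edge (i=0, c=1) to (i=1, c=-4): slope -5, span 1
hull edge (i=1, c=-4) to (i=2, c=-8): slope -4, span 1
hull edge (i=2, c=-8) to (i=5, c=-6): slope 2/3, span 3
Factored form: p(x) = -6 ⊗ (x ⊕ (-2/3)) ⊗ (x ⊕ (-2/3)) ⊗ (x ⊕ (-2/3)) ⊗ (x ⊕ 4) ⊗ (x ⊕ 5)
Answer: roots = -2/3 (mult 3), 4 (mult 1), 5 (mult 1)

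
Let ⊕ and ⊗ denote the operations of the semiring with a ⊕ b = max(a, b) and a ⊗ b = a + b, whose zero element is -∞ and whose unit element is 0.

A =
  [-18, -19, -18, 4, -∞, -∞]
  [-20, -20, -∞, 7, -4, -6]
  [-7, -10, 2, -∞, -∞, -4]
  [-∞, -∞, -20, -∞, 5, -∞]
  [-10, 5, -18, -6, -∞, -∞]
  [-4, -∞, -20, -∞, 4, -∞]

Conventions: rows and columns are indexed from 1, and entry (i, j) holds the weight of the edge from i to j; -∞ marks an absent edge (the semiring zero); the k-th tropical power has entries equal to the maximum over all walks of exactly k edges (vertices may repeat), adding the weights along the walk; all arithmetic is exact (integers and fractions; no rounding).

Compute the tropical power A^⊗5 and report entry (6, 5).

A^⊗2:
  [-25, -28, -16, -12, 9, -22]
  [-10, 1, -13, -10, 12, -26]
  [-5, -8, 4, -3, 0, -2]
  [-5, 10, -13, -1, -∞, -24]
  [-15, -15, -16, 12, 1, -1]
  [-6, 9, -14, 0, -∞, -24]
A^⊗3:
  [-1, 14, -9, 3, -7, -20]
  [2, 17, -6, 8, -3, -5]
  [-3, 5, 6, -1, 2, 0]
  [-10, -10, -11, 17, 6, 4]
  [-5, 6, -8, -5, 17, -20]
  [-11, -11, -12, 16, 5, 3]
A^⊗4:
  [-6, -2, -7, 21, 10, 8]
  [-3, 2, -4, 24, 13, 11]
  [-1, 7, 8, 12, 4, 2]
  [0, 11, -3, 0, 22, -15]
  [7, 22, -1, 13, 2, 0]
  [-1, 10, -4, -1, 21, -16]
A^⊗5:
  [4, 15, 1, 5, 26, -8]
  [7, 18, 4, 9, 29, -4]
  [1, 9, 10, 14, 17, 4]
  [12, 27, 4, 18, 7, 5]
  [2, 7, 1, 29, 18, 16]
  [11, 26, 3, 17, 6, 4]
Key observation: the optimum is the walk 6->1->4->5->2->5, with weight (-4) + 4 + 5 + 5 + (-4) = 6.
Optimal value attained by: walk 6->1->4->5->2->5.
Answer: (A^⊗5)[6][5] = 6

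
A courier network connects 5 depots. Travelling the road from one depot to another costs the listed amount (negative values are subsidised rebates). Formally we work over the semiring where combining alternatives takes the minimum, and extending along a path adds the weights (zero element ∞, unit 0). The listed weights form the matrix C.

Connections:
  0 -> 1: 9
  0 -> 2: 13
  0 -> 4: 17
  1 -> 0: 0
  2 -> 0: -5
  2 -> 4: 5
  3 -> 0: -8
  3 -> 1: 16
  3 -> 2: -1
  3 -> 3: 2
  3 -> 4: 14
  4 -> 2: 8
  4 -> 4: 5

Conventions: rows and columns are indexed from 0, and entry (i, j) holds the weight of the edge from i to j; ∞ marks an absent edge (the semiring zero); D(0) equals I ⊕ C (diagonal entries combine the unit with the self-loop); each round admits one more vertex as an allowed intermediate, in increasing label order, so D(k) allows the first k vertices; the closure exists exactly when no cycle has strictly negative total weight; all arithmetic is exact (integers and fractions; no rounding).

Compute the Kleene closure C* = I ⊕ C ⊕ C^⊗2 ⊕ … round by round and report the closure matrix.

D(0):
  [0, 9, 13, ∞, 17]
  [0, 0, ∞, ∞, ∞]
  [-5, ∞, 0, ∞, 5]
  [-8, 16, -1, 0, 14]
  [∞, ∞, 8, ∞, 0]
D(1):
  [0, 9, 13, ∞, 17]
  [0, 0, 13, ∞, 17]
  [-5, 4, 0, ∞, 5]
  [-8, 1, -1, 0, 9]
  [∞, ∞, 8, ∞, 0]
D(2):
  [0, 9, 13, ∞, 17]
  [0, 0, 13, ∞, 17]
  [-5, 4, 0, ∞, 5]
  [-8, 1, -1, 0, 9]
  [∞, ∞, 8, ∞, 0]
D(3):
  [0, 9, 13, ∞, 17]
  [0, 0, 13, ∞, 17]
  [-5, 4, 0, ∞, 5]
  [-8, 1, -1, 0, 4]
  [3, 12, 8, ∞, 0]
D(4):
  [0, 9, 13, ∞, 17]
  [0, 0, 13, ∞, 17]
  [-5, 4, 0, ∞, 5]
  [-8, 1, -1, 0, 4]
  [3, 12, 8, ∞, 0]
D(5):
  [0, 9, 13, ∞, 17]
  [0, 0, 13, ∞, 17]
  [-5, 4, 0, ∞, 5]
  [-8, 1, -1, 0, 4]
  [3, 12, 8, ∞, 0]
Answer: C* = [[0, 9, 13, ∞, 17], [0, 0, 13, ∞, 17], [-5, 4, 0, ∞, 5], [-8, 1, -1, 0, 4], [3, 12, 8, ∞, 0]]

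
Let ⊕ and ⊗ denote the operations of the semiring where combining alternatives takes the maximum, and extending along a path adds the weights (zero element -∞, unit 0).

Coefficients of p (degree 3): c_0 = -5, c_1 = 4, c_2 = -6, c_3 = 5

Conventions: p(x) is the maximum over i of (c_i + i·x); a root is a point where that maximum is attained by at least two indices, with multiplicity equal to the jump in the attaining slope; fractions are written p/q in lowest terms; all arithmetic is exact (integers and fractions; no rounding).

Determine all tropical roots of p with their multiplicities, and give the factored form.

hull edge (i=0, c=-5) to (i=1, c=4): slope 9, span 1
hull edge (i=1, c=4) to (i=3, c=5): slope 1/2, span 2
Factored form: p(x) = 5 ⊗ (x ⊕ (-9)) ⊗ (x ⊕ (-1/2)) ⊗ (x ⊕ (-1/2))
Answer: roots = -9 (mult 1), -1/2 (mult 2)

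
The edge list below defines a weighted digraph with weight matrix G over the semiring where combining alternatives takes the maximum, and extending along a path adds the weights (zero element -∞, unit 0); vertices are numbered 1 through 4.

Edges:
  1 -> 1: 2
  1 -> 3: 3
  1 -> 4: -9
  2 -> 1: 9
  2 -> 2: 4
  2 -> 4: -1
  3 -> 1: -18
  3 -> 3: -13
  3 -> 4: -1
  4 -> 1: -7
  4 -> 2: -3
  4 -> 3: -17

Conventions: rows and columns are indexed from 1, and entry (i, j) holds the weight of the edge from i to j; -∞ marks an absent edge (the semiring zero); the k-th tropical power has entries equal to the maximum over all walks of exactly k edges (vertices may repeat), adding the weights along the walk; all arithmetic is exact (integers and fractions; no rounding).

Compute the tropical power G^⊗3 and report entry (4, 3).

G^⊗2:
  [4, -12, 5, 2]
  [13, 8, 12, 3]
  [-8, -4, -15, -14]
  [6, 1, -4, -4]
G^⊗3:
  [6, -1, 7, 4]
  [17, 12, 16, 11]
  [5, 0, -5, -5]
  [10, 5, 9, 0]
Key observation: the optimum is the walk 4->2->1->3, with weight (-3) + 9 + 3 = 9.
Optimal value attained by: walk 4->2->1->3.
Answer: (G^⊗3)[4][3] = 9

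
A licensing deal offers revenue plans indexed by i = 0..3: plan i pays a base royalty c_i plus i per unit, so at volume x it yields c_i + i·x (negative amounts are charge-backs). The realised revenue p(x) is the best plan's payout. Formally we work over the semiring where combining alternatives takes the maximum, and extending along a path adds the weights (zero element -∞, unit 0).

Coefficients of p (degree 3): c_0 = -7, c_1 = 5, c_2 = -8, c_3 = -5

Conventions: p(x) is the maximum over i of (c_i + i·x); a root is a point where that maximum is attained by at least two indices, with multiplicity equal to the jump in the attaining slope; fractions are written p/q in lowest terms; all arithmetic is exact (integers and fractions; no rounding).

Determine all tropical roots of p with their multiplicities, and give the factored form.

hull edge (i=0, c=-7) to (i=1, c=5): slope 12, span 1
hull edge (i=1, c=5) to (i=3, c=-5): slope -5, span 2
Factored form: p(x) = -5 ⊗ (x ⊕ (-12)) ⊗ (x ⊕ 5) ⊗ (x ⊕ 5)
Answer: roots = -12 (mult 1), 5 (mult 2)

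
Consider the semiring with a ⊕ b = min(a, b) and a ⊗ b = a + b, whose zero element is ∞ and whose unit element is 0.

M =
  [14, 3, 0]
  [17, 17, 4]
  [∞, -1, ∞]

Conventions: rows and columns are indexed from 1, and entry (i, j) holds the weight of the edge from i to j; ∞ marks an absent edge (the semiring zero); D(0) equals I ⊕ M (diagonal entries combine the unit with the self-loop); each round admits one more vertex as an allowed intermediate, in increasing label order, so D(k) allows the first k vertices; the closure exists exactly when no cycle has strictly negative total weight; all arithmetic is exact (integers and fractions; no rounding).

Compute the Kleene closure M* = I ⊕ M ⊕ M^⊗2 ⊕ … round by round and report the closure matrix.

D(0):
  [0, 3, 0]
  [17, 0, 4]
  [∞, -1, 0]
D(1):
  [0, 3, 0]
  [17, 0, 4]
  [∞, -1, 0]
D(2):
  [0, 3, 0]
  [17, 0, 4]
  [16, -1, 0]
D(3):
  [0, -1, 0]
  [17, 0, 4]
  [16, -1, 0]
Answer: M* = [[0, -1, 0], [17, 0, 4], [16, -1, 0]]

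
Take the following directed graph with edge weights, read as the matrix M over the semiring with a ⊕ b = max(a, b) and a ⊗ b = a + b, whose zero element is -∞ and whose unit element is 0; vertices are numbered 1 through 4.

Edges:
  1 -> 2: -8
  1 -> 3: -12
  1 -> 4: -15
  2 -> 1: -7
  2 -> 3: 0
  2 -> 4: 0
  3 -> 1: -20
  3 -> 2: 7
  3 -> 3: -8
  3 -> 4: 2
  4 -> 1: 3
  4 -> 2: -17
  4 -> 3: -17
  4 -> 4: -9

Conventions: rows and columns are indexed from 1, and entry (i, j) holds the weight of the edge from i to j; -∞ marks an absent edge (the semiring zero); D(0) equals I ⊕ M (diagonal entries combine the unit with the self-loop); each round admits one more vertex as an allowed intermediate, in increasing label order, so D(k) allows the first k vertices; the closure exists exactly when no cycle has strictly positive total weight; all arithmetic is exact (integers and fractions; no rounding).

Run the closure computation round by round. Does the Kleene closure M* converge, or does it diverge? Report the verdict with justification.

D(0):
  [0, -8, -12, -15]
  [-7, 0, 0, 0]
  [-20, 7, 0, 2]
  [3, -17, -17, 0]
D(1):
  [0, -8, -12, -15]
  [-7, 0, 0, 0]
  [-20, 7, 0, 2]
  [3, -5, -9, 0]
Detection: at round 2, diagonal entry (3, 3) turns strictly positive.
Key observation: the cycle 3->2->3 has total weight 7 + 0, which is strictly positive.
Answer: DIVERGES — positive cycle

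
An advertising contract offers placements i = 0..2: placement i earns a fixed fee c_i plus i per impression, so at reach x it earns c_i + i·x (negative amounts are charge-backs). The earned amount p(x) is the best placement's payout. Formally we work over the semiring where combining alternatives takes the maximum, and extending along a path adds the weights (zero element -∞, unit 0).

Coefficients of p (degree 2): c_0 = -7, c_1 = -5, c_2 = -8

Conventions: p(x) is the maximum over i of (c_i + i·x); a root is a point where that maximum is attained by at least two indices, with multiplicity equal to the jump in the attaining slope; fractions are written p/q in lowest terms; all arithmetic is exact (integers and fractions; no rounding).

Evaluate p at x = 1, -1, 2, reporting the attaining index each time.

p(1) = max(-7+0·1=-7, -5+1·1=-4, -8+2·1=-6) = -4 (attained by i=1)
p(-1) = max(-7+0·(-1)=-7, -5+1·(-1)=-6, -8+2·(-1)=-10) = -6 (attained by i=1)
p(2) = max(-7+0·2=-7, -5+1·2=-3, -8+2·2=-4) = -3 (attained by i=1)
Answer: p(1) = -4; p(-1) = -6; p(2) = -3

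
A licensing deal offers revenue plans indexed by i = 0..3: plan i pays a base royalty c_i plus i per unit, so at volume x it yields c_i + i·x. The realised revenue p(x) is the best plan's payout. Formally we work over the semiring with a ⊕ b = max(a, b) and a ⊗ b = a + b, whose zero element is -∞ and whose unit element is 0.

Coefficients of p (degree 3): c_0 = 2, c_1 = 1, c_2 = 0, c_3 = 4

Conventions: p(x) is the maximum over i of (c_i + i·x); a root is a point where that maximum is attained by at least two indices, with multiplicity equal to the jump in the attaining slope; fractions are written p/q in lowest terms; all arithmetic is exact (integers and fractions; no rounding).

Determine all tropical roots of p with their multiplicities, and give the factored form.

hull edge (i=0, c=2) to (i=3, c=4): slope 2/3, span 3
Factored form: p(x) = 4 ⊗ (x ⊕ (-2/3)) ⊗ (x ⊕ (-2/3)) ⊗ (x ⊕ (-2/3))
Answer: roots = -2/3 (mult 3)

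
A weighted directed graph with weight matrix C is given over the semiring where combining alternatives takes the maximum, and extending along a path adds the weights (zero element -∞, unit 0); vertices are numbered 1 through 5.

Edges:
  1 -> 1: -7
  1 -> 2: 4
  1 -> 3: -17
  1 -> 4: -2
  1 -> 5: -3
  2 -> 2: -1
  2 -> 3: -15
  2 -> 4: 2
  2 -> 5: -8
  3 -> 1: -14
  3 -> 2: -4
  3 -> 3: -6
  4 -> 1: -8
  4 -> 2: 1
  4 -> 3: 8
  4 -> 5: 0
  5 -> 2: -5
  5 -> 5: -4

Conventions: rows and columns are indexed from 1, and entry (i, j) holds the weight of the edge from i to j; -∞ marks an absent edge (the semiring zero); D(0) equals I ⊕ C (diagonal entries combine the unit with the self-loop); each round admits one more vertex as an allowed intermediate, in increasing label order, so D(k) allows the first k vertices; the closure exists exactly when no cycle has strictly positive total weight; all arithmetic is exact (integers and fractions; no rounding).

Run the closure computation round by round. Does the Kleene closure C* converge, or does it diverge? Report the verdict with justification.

D(0):
  [0, 4, -17, -2, -3]
  [-∞, 0, -15, 2, -8]
  [-14, -4, 0, -∞, -∞]
  [-8, 1, 8, 0, 0]
  [-∞, -5, -∞, -∞, 0]
D(1):
  [0, 4, -17, -2, -3]
  [-∞, 0, -15, 2, -8]
  [-14, -4, 0, -16, -17]
  [-8, 1, 8, 0, 0]
  [-∞, -5, -∞, -∞, 0]
Detection: at round 2, diagonal entry (4, 4) turns strictly positive.
Key observation: the cycle 4->2->4 has total weight 1 + 2, which is strictly positive.
Answer: DIVERGES — positive cycle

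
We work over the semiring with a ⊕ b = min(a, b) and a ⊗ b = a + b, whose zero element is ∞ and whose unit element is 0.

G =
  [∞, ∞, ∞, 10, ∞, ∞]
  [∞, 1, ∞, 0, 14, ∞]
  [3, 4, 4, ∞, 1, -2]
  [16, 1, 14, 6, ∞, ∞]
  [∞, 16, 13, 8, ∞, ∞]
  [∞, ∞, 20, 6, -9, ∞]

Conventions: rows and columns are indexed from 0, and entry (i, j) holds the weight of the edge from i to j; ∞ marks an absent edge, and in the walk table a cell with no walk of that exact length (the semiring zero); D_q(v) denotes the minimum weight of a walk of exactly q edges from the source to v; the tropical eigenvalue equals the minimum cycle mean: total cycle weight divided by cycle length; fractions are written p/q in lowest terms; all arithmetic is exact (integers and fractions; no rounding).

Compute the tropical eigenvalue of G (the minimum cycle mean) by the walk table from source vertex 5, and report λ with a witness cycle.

q=0: [∞, ∞, ∞, ∞, ∞, 0]
q=1: [∞, ∞, 20, 6, -9, ∞]
q=2: [22, 7, 4, -1, 21, 18]
q=3: [7, 0, 8, 5, 5, 2]
q=4: [11, 1, 12, 0, -7, 6]
q=5: [15, 1, 6, 1, -3, 10]
q=6: [9, 2, 10, 1, 1, 4]
Optimal cycle mean attained by: cycle 1->3->1, total 0 + 1, length 2.
Answer: λ = 1/2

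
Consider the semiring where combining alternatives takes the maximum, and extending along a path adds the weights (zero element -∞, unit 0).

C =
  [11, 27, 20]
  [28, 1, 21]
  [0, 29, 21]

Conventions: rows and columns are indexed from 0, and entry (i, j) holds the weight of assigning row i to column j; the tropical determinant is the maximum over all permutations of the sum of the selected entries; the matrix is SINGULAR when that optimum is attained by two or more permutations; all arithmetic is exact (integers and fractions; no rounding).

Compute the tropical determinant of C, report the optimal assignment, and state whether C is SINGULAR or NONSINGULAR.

σ = (0, 1, 2): 11 + 1 + 21 = 33
σ = (0, 2, 1): 11 + 21 + 29 = 61
σ = (1, 0, 2): 27 + 28 + 21 = 76
σ = (1, 2, 0): 27 + 21 + 0 = 48
σ = (2, 0, 1): 20 + 28 + 29 = 77
σ = (2, 1, 0): 20 + 1 + 0 = 21
Optimal value attained by: σ = (2, 0, 1).
Answer: det⊕(C) = 77; verdict: NONSINGULAR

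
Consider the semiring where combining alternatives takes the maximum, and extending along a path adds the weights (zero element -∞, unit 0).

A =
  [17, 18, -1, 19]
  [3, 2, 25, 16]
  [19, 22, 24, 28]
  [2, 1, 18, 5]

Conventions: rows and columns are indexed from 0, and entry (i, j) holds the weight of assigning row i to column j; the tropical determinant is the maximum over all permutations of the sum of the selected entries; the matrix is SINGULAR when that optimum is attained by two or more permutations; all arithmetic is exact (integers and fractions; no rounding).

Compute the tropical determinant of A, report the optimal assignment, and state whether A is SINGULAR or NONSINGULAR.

σ = (0, 1, 2, 3): 17 + 2 + 24 + 5 = 48
σ = (0, 1, 3, 2): 17 + 2 + 28 + 18 = 65
σ = (0, 2, 1, 3): 17 + 25 + 22 + 5 = 69
σ = (0, 2, 3, 1): 17 + 25 + 28 + 1 = 71
σ = (0, 3, 1, 2): 17 + 16 + 22 + 18 = 73
σ = (0, 3, 2, 1): 17 + 16 + 24 + 1 = 58
σ = (1, 0, 2, 3): 18 + 3 + 24 + 5 = 50
σ = (1, 0, 3, 2): 18 + 3 + 28 + 18 = 67
σ = (1, 2, 0, 3): 18 + 25 + 19 + 5 = 67
σ = (1, 2, 3, 0): 18 + 25 + 28 + 2 = 73
σ = (1, 3, 0, 2): 18 + 16 + 19 + 18 = 71
σ = (1, 3, 2, 0): 18 + 16 + 24 + 2 = 60
σ = (2, 0, 1, 3): (-1) + 3 + 22 + 5 = 29
σ = (2, 0, 3, 1): (-1) + 3 + 28 + 1 = 31
σ = (2, 1, 0, 3): (-1) + 2 + 19 + 5 = 25
σ = (2, 1, 3, 0): (-1) + 2 + 28 + 2 = 31
σ = (2, 3, 0, 1): (-1) + 16 + 19 + 1 = 35
σ = (2, 3, 1, 0): (-1) + 16 + 22 + 2 = 39
σ = (3, 0, 1, 2): 19 + 3 + 22 + 18 = 62
σ = (3, 0, 2, 1): 19 + 3 + 24 + 1 = 47
σ = (3, 1, 0, 2): 19 + 2 + 19 + 18 = 58
σ = (3, 1, 2, 0): 19 + 2 + 24 + 2 = 47
σ = (3, 2, 0, 1): 19 + 25 + 19 + 1 = 64
σ = (3, 2, 1, 0): 19 + 25 + 22 + 2 = 68
Optimal value attained by: σ = (0, 3, 1, 2).
Answer: det⊕(A) = 73; verdict: SINGULAR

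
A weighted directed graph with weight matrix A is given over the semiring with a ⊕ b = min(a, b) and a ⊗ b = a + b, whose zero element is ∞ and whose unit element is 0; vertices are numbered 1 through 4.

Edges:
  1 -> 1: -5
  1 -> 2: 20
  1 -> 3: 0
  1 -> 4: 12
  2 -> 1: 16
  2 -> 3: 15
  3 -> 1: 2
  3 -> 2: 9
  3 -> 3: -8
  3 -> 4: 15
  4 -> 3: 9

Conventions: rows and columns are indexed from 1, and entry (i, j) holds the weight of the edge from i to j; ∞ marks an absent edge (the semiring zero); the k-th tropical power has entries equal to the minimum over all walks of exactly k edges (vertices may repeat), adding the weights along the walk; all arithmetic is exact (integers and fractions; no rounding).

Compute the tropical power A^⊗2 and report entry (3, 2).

A^⊗2:
  [-10, 9, -8, 7]
  [11, 24, 7, 28]
  [-6, 1, -16, 7]
  [11, 18, 1, 24]
Key observation: the optimum is the walk 3->3->2, with weight (-8) + 9 = 1.
Optimal value attained by: walk 3->3->2.
Answer: (A^⊗2)[3][2] = 1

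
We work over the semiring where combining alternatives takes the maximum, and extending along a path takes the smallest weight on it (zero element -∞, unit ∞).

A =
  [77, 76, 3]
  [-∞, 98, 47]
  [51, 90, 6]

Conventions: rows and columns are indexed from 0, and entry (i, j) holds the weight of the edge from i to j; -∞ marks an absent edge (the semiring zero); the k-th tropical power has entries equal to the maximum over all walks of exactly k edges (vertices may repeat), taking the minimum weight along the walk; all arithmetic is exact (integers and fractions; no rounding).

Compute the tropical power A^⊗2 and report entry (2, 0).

A^⊗2:
  [77, 76, 47]
  [47, 98, 47]
  [51, 90, 47]
Key observation: the optimum is the walk 2->0->0, with weight 51 min 77 = 51.
Optimal value attained by: walk 2->0->0.
Answer: (A^⊗2)[2][0] = 51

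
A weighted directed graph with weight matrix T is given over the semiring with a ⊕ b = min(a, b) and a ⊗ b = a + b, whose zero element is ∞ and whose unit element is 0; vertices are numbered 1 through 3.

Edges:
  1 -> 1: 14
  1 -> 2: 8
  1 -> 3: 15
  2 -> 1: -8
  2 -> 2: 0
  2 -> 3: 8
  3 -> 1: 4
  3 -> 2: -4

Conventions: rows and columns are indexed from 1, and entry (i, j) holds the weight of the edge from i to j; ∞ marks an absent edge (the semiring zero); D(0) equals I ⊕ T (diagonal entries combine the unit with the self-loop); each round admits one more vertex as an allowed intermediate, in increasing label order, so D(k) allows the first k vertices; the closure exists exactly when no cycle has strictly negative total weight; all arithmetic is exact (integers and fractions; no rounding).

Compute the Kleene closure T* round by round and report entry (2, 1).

D(0):
  [0, 8, 15]
  [-8, 0, 8]
  [4, -4, 0]
D(1):
  [0, 8, 15]
  [-8, 0, 7]
  [4, -4, 0]
D(2):
  [0, 8, 15]
  [-8, 0, 7]
  [-12, -4, 0]
D(3):
  [0, 8, 15]
  [-8, 0, 7]
  [-12, -4, 0]
Answer: T*[2][1] = -8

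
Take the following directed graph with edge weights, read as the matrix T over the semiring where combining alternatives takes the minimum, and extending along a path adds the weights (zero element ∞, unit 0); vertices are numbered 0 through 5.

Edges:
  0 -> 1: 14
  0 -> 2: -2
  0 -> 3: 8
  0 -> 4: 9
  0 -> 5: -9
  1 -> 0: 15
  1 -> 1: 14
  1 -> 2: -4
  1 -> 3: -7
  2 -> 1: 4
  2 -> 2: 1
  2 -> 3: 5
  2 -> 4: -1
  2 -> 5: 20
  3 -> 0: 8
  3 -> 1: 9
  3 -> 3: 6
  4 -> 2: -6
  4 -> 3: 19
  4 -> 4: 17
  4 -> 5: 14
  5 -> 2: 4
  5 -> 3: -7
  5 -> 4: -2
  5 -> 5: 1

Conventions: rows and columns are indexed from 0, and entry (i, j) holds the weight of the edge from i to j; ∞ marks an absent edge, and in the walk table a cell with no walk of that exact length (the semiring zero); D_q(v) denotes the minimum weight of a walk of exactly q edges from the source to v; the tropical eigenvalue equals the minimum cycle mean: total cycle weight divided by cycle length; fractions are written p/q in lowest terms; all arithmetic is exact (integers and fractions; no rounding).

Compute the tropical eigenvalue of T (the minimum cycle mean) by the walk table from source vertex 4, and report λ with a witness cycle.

q=0: [∞, ∞, ∞, ∞, 0, ∞]
q=1: [∞, ∞, -6, 19, 17, 14]
q=2: [27, -2, -5, -1, -7, 14]
q=3: [7, -1, -13, -9, -6, 7]
q=4: [-1, -9, -12, -8, -14, -2]
q=5: [0, -8, -20, -16, -13, -10]
q=6: [-8, -16, -19, -17, -21, -9]
Optimal cycle mean attained by: cycle 2->4->2, total (-1) + (-6), length 2.
Answer: λ = -7/2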